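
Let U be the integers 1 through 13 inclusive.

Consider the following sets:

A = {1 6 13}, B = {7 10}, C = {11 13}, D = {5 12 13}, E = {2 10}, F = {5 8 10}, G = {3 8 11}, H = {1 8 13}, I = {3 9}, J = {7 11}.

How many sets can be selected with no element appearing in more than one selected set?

4

A, F, I, J are pairwise disjoint (A={1,6,13}; F={5,8,10}; I={3,9}; J={7,11}).
Every remaining set overlaps one of these, and no 5 of the listed sets are pairwise disjoint, so 4 is the maximum.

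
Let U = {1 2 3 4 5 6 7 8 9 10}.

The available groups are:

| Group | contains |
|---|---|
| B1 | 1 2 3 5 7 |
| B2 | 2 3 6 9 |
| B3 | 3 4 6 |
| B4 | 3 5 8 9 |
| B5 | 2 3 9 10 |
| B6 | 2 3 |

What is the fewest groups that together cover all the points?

Take {B1, B3, B4, B5}. Their union is {1, 2, 3, 4, 5, 6, 7, 8, 9, 10}, which is all 10 points.
Only B1 contains 1, so B1 is forced; the remaining 5 points need at least 3 more groups (each remaining group adds at most 2) — so at least 4 groups are needed, and 4 is optimal.

4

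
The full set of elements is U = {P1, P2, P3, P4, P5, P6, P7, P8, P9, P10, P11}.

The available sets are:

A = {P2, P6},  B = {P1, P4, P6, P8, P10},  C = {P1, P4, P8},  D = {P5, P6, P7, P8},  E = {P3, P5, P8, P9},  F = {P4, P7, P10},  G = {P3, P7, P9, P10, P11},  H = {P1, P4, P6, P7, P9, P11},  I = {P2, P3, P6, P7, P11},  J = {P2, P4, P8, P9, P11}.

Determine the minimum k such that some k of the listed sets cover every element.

Take {B, E, I}. Their union is {P1, P2, P3, P4, P5, P6, P7, P8, P9, P10, P11}, which is all 11 elements.
No 2 of the 10 sets cover everything (all 45 combinations miss at least one element), so 3 is optimal.

3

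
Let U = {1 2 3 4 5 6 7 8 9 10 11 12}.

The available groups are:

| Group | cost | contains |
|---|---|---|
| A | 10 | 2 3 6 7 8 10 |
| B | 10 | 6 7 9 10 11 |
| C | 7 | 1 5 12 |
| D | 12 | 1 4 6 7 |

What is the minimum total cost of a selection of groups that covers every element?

A, B, C, D together cover every element (A ∪ B ∪ C ∪ D = {1, 2, 3, 4, 5, 6, 7, 8, 9, 10, 11, 12}); total cost 10 + 10 + 7 + 12 = 39.
No covering selection has total cost below 39.

39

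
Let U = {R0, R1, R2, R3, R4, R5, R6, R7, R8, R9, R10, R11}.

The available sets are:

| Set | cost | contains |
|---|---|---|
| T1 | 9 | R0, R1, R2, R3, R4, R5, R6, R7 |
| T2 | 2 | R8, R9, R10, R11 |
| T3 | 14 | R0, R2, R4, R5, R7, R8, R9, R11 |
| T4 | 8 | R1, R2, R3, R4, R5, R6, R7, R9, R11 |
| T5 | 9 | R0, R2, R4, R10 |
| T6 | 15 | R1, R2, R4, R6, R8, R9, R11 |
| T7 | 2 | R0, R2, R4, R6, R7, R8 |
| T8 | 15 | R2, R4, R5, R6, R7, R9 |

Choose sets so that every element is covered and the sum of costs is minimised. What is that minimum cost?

T1, T2 together cover every element (T1 ∪ T2 = {R0, R1, R2, R3, R4, R5, R6, R7, R8, R9, R10, R11}); total cost 9 + 2 = 11.
The greedy pick T7, T2, T4 costs 12; no covering selection beats 11.

11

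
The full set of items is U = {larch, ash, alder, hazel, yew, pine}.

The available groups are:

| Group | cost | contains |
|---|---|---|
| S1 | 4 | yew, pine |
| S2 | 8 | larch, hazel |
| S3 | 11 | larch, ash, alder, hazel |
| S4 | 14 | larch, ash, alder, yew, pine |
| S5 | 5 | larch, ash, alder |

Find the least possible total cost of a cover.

15

S1, S3 together cover every item (S1 ∪ S3 = {larch, ash, alder, hazel, yew, pine}); total cost 4 + 11 = 15.
The greedy pick S5, S1, S2 costs 17; no covering selection beats 15.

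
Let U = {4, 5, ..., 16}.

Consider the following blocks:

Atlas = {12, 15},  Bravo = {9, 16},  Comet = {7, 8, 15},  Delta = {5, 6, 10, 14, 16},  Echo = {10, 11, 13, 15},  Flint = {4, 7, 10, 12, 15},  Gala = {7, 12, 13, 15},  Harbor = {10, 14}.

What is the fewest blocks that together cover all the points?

5

Bravo and Comet and Delta and Echo and Flint together: Bravo ∪ Comet ∪ Delta ∪ Echo ∪ Flint = {4, 5, 6, 7, 8, 9, 10, 11, 12, 13, 14, 15, 16} — every point is covered.
No 4 of the 8 blocks cover everything (all 70 combinations miss at least one point), so 5 is optimal.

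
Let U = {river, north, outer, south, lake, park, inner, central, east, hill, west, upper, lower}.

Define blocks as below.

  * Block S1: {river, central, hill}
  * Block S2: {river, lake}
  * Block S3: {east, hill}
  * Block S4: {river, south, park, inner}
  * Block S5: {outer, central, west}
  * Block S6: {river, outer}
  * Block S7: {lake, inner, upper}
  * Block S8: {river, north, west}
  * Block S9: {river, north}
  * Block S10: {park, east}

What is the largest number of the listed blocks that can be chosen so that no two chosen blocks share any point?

4

S3, S5, S7, S9 are pairwise disjoint (S3={east,hill}; S5={outer,central,west}; S7={lake,inner,upper}; S9={river,north}).
Every remaining block overlaps one of these, and no 5 of the listed blocks are pairwise disjoint, so 4 is the maximum.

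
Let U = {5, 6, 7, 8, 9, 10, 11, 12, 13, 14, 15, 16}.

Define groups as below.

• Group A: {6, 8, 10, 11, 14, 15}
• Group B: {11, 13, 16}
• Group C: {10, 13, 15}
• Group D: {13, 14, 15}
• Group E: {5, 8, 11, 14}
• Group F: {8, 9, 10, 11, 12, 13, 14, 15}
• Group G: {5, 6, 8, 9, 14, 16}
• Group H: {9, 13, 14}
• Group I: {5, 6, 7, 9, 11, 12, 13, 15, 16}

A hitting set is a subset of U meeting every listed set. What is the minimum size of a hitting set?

Take T = {8, 13}. Each listed group contains at least one of these, so T is a hitting set of size 2.
The groups C, G are pairwise disjoint, so any hitting set needs a separate element for each — at least 2. Hence 2 is optimal.

2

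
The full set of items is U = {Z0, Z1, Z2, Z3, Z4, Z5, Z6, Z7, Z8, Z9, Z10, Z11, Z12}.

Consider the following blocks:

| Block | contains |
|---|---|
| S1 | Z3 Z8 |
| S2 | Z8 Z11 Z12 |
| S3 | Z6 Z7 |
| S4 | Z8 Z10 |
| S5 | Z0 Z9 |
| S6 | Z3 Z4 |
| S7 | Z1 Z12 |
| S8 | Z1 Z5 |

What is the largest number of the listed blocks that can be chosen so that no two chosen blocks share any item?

5

S3, S4, S5, S6, S8 are pairwise disjoint (S3={Z6,Z7}; S4={Z8,Z10}; S5={Z0,Z9}; S6={Z3,Z4}; S8={Z1,Z5}).
Every remaining block overlaps one of these, and no 6 of the listed blocks are pairwise disjoint, so 5 is the maximum.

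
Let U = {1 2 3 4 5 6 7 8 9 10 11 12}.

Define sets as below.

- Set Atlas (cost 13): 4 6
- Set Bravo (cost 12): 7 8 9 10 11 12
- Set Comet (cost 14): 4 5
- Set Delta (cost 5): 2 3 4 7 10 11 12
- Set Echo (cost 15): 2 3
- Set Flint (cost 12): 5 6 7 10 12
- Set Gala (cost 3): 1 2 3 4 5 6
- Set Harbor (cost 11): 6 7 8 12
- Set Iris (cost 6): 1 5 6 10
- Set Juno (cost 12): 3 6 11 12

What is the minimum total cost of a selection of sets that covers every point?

15

Bravo, Gala together cover every point (Bravo ∪ Gala = {1, 2, 3, 4, 5, 6, 7, 8, 9, 10, 11, 12}); total cost 12 + 3 = 15.
The greedy pick Gala, Delta, Bravo costs 20; no covering selection beats 15.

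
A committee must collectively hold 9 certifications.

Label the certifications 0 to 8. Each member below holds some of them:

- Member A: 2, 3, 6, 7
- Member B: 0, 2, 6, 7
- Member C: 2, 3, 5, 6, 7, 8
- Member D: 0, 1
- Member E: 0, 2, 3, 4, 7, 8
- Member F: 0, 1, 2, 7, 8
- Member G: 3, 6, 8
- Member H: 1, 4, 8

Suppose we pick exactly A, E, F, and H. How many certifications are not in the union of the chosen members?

Union of A, E, F, H = {0, 1, 2, 3, 4, 6, 7, 8}.
Not covered: 5 — 1 certification.

1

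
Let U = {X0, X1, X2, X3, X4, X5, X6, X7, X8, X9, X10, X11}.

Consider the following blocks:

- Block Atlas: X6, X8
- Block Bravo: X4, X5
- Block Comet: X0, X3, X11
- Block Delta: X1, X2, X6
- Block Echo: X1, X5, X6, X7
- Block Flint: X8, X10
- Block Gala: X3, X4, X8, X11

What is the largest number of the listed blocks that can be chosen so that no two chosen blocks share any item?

4

Bravo, Comet, Delta, Flint are pairwise disjoint (Bravo={X4,X5}; Comet={X0,X3,X11}; Delta={X1,X2,X6}; Flint={X8,X10}).
Every remaining block overlaps one of these, and no 5 of the listed blocks are pairwise disjoint, so 4 is the maximum.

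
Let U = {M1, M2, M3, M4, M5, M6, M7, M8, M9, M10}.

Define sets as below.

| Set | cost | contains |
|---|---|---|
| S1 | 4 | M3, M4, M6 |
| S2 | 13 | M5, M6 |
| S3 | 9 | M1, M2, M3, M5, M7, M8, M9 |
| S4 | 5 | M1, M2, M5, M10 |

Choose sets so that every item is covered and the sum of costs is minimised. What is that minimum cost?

18

S1, S3, S4 together cover every item (S1 ∪ S3 ∪ S4 = {M1, M2, M3, M4, M5, M6, M7, M8, M9, M10}); total cost 4 + 9 + 5 = 18.
No covering selection has total cost below 18.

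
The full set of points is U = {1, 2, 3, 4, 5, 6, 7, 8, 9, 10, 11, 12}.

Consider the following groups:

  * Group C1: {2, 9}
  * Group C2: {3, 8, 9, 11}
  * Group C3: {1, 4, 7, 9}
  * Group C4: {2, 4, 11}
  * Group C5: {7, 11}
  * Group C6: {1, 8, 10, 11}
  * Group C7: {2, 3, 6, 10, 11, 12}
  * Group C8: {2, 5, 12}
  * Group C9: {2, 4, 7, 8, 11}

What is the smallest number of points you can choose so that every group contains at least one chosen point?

Take H = {2, 9, 11}. Each listed group contains at least one of these, so H is a hitting set of size 3.
No choice of 2 points meets every group, so 3 is the minimum.

3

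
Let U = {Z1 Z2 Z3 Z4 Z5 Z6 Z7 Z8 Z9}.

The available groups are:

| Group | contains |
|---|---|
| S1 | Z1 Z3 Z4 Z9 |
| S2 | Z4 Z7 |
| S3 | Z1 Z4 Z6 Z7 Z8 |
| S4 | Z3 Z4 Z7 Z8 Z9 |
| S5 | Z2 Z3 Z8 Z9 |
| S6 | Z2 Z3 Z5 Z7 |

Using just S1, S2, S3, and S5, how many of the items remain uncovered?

1

Union of S1, S2, S3, S5 = {Z1, Z2, Z3, Z4, Z6, Z7, Z8, Z9}.
Not covered: Z5 — 1 item.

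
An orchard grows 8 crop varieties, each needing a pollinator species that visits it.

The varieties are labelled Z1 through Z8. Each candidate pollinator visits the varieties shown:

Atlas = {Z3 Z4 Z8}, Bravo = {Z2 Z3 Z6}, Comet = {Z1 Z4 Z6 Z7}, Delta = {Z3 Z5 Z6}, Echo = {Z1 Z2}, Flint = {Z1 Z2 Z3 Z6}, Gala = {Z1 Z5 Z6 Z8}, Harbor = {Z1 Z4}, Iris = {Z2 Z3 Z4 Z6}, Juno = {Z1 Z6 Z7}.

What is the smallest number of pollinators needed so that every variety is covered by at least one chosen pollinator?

3

Take {Comet, Gala, Iris}. Their union is {Z1, Z2, Z3, Z4, Z5, Z6, Z7, Z8}, which is all 8 varieties.
No 2 of the 10 pollinators cover everything (all 45 combinations miss at least one variety), so 3 is optimal.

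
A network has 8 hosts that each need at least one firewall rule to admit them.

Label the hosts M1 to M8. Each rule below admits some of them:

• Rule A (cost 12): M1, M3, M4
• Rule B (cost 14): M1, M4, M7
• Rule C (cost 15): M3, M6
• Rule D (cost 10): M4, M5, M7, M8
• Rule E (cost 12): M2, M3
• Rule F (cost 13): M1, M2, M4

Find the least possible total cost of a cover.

C, D, F together cover every host (C ∪ D ∪ F = {M1, M2, M3, M4, M5, M6, M7, M8}); total cost 15 + 10 + 13 = 38.
The greedy pick D, A, E, C costs 49; no covering selection beats 38.

38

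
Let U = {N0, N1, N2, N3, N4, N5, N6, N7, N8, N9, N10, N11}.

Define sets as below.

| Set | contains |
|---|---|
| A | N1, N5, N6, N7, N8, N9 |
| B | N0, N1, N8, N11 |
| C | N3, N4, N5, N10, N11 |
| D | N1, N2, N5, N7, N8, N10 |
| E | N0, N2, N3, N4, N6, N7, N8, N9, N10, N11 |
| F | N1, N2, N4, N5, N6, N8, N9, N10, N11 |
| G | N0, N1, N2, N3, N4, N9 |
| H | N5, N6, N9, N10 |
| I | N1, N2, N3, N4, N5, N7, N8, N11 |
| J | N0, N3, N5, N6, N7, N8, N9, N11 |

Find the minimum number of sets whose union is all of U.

2

F and J cover everything between them: the union {N0, N1, N2, N3, N4, N5, N6, N7, N8, N9, N10, N11} is all of U.
No single set has all 12 points (the largest, E, has 10), so 2 is optimal.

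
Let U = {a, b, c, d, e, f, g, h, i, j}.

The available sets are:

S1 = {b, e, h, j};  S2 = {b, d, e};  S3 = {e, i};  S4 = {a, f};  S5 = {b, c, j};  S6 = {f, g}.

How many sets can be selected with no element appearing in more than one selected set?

3

S3, S4, S5 are pairwise disjoint (S3={e,i}; S4={a,f}; S5={b,c,j}).
Every remaining set overlaps one of these, and no 4 of the listed sets are pairwise disjoint, so 3 is the maximum.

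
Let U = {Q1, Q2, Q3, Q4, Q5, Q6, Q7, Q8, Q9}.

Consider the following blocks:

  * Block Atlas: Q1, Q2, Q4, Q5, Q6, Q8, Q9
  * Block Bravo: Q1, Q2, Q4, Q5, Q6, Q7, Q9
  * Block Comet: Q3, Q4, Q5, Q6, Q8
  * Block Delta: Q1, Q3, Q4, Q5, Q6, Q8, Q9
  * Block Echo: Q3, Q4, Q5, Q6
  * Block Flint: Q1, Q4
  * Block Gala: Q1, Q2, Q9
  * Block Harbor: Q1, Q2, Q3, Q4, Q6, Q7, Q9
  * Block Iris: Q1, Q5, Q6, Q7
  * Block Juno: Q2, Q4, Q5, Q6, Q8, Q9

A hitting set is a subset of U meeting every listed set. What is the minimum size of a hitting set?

H = {Q1, Q6} meets every block (each contains at least one member of H), and |H| = 2.
The blocks Comet, Gala are pairwise disjoint, so any hitting set needs a separate element for each — at least 2. Hence 2 is optimal.

2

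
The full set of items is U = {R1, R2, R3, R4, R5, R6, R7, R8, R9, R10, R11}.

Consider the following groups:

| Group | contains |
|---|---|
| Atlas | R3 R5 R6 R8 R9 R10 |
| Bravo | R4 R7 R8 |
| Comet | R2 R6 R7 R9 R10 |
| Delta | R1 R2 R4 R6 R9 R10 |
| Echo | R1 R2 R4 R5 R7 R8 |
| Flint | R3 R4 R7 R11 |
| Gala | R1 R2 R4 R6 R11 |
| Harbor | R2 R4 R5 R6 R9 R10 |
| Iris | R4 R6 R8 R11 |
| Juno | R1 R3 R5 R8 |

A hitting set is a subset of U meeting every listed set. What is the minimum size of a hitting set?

3

Take H = {R4, R8, R9}. Each listed group contains at least one of these, so H is a hitting set of size 3.
No choice of 2 items meets every group, so 3 is the minimum.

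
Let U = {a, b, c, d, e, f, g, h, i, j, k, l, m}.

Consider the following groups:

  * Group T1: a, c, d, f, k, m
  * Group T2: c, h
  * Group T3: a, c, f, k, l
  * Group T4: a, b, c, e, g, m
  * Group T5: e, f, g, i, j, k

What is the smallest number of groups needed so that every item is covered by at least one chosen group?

T1 and T2 and T3 and T4 and T5 together: T1 ∪ T2 ∪ T3 ∪ T4 ∪ T5 = {a, b, c, d, e, f, g, h, i, j, k, l, m} — every item is covered.
No 4 of the 5 groups cover everything (all 5 combinations miss at least one item), so 5 is optimal.

5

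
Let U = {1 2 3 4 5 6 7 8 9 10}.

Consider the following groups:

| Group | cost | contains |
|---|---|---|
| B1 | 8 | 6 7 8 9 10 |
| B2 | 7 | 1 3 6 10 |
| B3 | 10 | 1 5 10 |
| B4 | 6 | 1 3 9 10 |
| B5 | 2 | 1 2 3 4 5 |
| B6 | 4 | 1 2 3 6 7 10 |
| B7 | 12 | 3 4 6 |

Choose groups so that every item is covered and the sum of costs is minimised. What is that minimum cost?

B1, B5 together cover every item (B1 ∪ B5 = {1, 2, 3, 4, 5, 6, 7, 8, 9, 10}); total cost 8 + 2 = 10.
The greedy pick B5, B6, B1 costs 14; no covering selection beats 10.

10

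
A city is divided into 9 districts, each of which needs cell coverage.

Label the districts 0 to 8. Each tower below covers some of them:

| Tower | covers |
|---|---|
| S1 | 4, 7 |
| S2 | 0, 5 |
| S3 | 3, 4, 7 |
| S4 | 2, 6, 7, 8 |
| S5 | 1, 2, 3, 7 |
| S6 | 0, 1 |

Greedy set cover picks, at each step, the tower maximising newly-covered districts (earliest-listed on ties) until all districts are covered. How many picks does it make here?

4

Greedy: pick S4 (covers 4 new) → pick S2 (covers 2 new) → pick S3 (covers 2 new) → pick S5 (covers 1 new). Total picks: 4.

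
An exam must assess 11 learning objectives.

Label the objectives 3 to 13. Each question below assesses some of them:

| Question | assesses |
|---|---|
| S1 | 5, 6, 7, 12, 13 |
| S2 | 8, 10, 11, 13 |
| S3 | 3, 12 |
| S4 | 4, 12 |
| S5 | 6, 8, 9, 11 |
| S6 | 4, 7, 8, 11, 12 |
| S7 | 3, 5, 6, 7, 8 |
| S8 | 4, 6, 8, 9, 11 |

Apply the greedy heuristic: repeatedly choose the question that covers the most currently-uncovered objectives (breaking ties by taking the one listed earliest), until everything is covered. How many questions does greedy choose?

Greedy: pick S1 (covers 5 new) → pick S8 (covers 4 new) → pick S2 (covers 1 new) → pick S3 (covers 1 new). Total picks: 4.

4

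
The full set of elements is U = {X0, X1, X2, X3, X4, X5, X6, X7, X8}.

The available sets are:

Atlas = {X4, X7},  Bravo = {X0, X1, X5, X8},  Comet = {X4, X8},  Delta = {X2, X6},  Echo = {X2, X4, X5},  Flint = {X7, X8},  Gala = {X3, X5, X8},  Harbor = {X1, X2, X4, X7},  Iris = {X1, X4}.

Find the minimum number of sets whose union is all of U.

Take {Atlas, Bravo, Delta, Gala}. Their union is {X0, X1, X2, X3, X4, X5, X6, X7, X8}, which is all 9 elements.
No 3 of the 9 sets cover everything (all 84 combinations miss at least one element), so 4 is optimal.

4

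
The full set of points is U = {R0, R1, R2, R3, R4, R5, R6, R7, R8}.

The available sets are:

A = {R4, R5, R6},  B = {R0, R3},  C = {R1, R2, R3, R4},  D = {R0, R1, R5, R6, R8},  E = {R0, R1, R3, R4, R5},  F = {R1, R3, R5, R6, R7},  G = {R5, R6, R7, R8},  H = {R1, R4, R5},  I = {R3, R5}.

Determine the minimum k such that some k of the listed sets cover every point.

C, D, and G cover everything between them: the union {R0, R1, R2, R3, R4, R5, R6, R7, R8} is all of U.
Only C contains R2, so C is forced; the remaining 5 points need at least 2 more sets (each remaining set adds at most 4) — so at least 3 sets are needed, and 3 is optimal.

3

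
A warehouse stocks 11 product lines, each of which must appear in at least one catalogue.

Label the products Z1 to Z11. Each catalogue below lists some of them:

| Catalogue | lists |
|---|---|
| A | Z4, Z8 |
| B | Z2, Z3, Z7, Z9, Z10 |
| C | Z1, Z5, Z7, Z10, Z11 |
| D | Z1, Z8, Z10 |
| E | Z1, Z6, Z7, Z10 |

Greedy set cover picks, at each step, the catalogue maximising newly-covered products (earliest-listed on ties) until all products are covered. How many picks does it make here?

Greedy: pick B (covers 5 new) → pick C (covers 3 new) → pick A (covers 2 new) → pick E (covers 1 new). Total picks: 4.

4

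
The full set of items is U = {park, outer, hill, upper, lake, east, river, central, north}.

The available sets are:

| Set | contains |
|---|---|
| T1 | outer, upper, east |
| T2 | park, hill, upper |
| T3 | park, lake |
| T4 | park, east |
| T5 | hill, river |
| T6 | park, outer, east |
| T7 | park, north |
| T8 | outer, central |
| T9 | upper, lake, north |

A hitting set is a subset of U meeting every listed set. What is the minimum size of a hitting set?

The 4 items {park, outer, hill, lake} hit every set.
The sets T4, T5, T8, T9 are pairwise disjoint, so any hitting set needs a separate item for each — at least 4. Hence 4 is optimal.

4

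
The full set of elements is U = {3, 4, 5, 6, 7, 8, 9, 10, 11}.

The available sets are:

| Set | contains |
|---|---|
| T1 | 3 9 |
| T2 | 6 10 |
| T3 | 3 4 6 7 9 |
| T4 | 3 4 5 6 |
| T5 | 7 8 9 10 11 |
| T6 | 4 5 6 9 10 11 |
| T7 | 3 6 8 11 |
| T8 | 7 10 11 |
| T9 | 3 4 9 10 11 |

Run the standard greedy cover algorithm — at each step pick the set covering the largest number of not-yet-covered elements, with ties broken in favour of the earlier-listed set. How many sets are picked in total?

Greedy: pick T6 (covers 6 new) → pick T3 (covers 2 new) → pick T5 (covers 1 new). Total picks: 3.
(The true minimum cover uses only 2 sets, so greedy is not optimal here.)

3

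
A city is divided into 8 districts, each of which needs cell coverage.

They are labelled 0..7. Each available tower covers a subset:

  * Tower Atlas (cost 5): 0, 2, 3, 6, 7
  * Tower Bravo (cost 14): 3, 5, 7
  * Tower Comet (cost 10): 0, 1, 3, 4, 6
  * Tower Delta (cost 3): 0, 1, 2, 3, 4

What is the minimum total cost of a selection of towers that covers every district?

22

Atlas, Bravo, Delta together cover every district (Atlas ∪ Bravo ∪ Delta = {0, 1, 2, 3, 4, 5, 6, 7}); total cost 5 + 14 + 3 = 22.
No covering selection has total cost below 22.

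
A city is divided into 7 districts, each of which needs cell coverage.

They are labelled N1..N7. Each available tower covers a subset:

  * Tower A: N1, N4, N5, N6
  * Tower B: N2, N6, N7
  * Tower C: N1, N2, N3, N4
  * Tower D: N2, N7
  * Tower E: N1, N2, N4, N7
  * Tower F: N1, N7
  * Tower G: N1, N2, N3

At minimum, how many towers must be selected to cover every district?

A and C and E together: A ∪ C ∪ E = {N1, N2, N3, N4, N5, N6, N7} — every district is covered.
Only A contains N5, so A is forced; the remaining 3 districts need at least 2 more towers (each remaining tower adds at most 2) — so at least 3 towers are needed, and 3 is optimal.

3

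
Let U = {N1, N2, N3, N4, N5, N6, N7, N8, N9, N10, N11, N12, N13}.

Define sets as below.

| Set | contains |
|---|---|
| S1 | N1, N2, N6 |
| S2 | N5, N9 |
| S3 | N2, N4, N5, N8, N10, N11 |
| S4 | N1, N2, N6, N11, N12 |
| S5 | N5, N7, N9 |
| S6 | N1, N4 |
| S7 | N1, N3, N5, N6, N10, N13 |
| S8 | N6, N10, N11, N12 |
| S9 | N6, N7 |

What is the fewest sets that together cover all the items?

4

S3, S4, S5, and S7 cover everything between them: the union {N1, N2, N3, N4, N5, N6, N7, N8, N9, N10, N11, N12, N13} is all of U.
No 3 of the 9 sets cover everything (all 84 combinations miss at least one item), so 4 is optimal.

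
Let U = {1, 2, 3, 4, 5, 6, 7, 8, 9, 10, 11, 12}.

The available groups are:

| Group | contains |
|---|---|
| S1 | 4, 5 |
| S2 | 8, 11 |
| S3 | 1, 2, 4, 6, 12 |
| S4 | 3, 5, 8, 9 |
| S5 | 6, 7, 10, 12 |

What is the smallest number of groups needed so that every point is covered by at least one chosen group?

S2, S3, S4, and S5 cover everything between them: the union {1, 2, 3, 4, 5, 6, 7, 8, 9, 10, 11, 12} is all of U.
No 3 of the 5 groups cover everything (all 10 combinations miss at least one point), so 4 is optimal.

4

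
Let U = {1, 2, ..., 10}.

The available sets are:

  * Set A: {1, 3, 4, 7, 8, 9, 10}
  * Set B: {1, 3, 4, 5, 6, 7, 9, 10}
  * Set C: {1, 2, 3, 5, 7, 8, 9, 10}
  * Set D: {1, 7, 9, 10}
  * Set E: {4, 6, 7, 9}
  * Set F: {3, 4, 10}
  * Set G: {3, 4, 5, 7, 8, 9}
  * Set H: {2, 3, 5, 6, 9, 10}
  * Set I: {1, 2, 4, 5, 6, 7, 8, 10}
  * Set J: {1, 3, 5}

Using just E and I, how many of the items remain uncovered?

Union of E, I = {1, 2, 4, 5, 6, 7, 8, 9, 10}.
Not covered: 3 — 1 item.

1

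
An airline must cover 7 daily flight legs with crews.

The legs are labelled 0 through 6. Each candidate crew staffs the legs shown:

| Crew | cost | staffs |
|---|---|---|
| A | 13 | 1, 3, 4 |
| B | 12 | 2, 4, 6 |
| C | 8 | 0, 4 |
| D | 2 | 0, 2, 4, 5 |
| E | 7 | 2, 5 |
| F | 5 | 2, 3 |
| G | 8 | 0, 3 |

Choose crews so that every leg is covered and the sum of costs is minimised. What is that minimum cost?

A, B, D together cover every leg (A ∪ B ∪ D = {0, 1, 2, 3, 4, 5, 6}); total cost 13 + 12 + 2 = 27.
The greedy pick D, F, B, A costs 32; no covering selection beats 27.

27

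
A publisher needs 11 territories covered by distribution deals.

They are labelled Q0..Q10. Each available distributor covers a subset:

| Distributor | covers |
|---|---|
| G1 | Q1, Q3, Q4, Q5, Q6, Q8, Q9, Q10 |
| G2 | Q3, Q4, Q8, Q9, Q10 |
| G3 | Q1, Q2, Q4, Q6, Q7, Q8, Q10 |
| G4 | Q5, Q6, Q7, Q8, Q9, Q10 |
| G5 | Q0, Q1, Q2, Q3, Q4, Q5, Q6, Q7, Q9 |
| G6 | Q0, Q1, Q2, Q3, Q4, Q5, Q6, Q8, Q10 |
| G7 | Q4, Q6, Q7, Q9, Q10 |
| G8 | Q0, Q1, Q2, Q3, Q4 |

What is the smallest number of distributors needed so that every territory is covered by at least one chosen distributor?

Take {G4, G8}. Their union is {Q0, Q1, Q2, Q3, Q4, Q5, Q6, Q7, Q8, Q9, Q10}, which is all 11 territories.
No single distributor has all 11 territories (the largest, G5, has 9), so 2 is optimal.

2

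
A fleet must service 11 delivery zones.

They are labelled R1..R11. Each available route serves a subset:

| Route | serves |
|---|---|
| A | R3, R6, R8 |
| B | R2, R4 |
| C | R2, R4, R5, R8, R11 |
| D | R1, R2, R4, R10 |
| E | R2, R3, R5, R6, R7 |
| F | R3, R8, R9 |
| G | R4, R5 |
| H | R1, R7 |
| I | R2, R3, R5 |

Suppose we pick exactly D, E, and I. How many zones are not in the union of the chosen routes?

Union of D, E, I = {R1, R2, R3, R4, R5, R6, R7, R10}.
Not covered: R8, R9, R11 — 3 zones.

3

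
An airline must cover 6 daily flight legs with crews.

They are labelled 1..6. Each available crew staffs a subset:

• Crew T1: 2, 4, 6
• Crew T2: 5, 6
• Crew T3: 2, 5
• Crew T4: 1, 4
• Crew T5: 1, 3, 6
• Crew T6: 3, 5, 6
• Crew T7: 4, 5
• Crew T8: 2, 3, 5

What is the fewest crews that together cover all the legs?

3

T5 and T7 and T8 together: T5 ∪ T7 ∪ T8 = {1, 2, 3, 4, 5, 6} — every leg is covered.
No 2 of the 8 crews cover everything (all 28 combinations miss at least one leg), so 3 is optimal.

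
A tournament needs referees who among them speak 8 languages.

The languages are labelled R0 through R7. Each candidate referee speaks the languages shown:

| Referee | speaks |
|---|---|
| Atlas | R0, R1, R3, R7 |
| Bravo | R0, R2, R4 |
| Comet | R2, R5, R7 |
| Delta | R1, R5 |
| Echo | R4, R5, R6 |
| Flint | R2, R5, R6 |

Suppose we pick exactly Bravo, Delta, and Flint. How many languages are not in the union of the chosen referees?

Union of Bravo, Delta, Flint = {R0, R1, R2, R4, R5, R6}.
Not covered: R3, R7 — 2 languages.

2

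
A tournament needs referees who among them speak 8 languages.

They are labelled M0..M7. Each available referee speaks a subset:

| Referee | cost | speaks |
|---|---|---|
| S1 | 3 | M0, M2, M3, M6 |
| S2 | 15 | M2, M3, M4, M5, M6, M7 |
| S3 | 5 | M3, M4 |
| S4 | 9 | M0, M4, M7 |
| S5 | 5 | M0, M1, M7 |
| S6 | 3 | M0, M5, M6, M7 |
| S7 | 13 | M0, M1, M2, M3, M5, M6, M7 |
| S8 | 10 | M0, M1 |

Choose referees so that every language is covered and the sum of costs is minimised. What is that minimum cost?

16

S1, S3, S5, S6 together cover every language (S1 ∪ S3 ∪ S5 ∪ S6 = {M0, M1, M2, M3, M4, M5, M6, M7}); total cost 3 + 5 + 5 + 3 = 16.
No covering selection has total cost below 16.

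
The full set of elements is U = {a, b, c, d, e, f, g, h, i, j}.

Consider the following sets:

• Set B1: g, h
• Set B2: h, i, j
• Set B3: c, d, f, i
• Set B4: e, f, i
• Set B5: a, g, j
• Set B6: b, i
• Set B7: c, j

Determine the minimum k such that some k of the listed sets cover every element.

5

B1 and B3 and B4 and B5 and B6 together: B1 ∪ B3 ∪ B4 ∪ B5 ∪ B6 = {a, b, c, d, e, f, g, h, i, j} — every element is covered.
No 4 of the 7 sets cover everything (all 35 combinations miss at least one element), so 5 is optimal.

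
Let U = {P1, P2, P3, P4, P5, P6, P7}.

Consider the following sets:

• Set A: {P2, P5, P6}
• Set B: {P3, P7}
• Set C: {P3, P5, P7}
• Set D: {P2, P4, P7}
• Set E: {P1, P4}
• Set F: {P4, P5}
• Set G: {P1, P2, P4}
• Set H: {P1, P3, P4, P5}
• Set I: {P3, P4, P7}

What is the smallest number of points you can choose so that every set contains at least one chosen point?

The 3 points {P1, P5, P7} hit every set.
The sets A, B, E are pairwise disjoint, so any hitting set needs a separate point for each — at least 3. Hence 3 is optimal.

3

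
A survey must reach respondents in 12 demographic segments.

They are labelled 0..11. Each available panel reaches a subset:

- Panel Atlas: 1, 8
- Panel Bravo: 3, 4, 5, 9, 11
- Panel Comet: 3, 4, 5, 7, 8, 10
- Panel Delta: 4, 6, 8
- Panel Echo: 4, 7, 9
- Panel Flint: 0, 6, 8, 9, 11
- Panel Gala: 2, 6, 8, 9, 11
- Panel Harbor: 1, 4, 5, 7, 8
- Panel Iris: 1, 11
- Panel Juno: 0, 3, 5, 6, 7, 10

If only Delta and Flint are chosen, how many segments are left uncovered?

Union of Delta, Flint = {0, 4, 6, 8, 9, 11}.
Not covered: 1, 2, 3, 5, 7, 10 — 6 segments.

6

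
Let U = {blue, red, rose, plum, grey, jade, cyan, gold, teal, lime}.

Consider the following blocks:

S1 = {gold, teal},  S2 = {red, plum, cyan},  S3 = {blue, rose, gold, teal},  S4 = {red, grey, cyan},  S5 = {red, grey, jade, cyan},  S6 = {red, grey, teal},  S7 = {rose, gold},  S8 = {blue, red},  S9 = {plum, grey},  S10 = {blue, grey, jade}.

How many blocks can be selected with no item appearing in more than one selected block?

S7, S8, S9 are pairwise disjoint (S7={rose,gold}; S8={blue,red}; S9={plum,grey}).
Every remaining block overlaps one of these, and no 4 of the listed blocks are pairwise disjoint, so 3 is the maximum.

3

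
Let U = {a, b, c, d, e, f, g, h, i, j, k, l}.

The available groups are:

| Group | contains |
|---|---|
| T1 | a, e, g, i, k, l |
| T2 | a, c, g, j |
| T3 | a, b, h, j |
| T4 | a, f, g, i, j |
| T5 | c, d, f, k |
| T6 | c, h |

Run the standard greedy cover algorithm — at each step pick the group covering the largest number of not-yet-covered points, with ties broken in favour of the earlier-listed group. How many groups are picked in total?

Greedy: pick T1 (covers 6 new) → pick T3 (covers 3 new) → pick T5 (covers 3 new). Total picks: 3.

3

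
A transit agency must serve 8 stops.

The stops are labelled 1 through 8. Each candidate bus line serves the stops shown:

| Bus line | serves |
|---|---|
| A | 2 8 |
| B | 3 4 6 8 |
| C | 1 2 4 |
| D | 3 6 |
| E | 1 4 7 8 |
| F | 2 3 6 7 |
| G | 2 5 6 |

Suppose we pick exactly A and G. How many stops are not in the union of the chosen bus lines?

Union of A, G = {2, 5, 6, 8}.
Not covered: 1, 3, 4, 7 — 4 stops.

4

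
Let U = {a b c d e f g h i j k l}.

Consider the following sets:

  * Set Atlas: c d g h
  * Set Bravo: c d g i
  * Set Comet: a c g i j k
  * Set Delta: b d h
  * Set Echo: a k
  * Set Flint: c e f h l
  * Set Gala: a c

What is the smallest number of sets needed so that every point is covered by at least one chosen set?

Take {Comet, Delta, Flint}. Their union is {a, b, c, d, e, f, g, h, i, j, k, l}, which is all 12 points.
Only Delta contains b, so Delta is forced; the remaining 9 points need at least 2 more sets (each remaining set adds at most 6) — so at least 3 sets are needed, and 3 is optimal.

3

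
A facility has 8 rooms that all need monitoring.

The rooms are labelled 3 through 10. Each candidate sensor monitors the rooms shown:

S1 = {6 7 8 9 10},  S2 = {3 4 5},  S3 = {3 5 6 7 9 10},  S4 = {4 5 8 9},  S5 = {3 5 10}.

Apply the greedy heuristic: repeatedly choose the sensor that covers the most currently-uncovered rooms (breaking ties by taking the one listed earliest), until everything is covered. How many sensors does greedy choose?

2

Greedy: pick S3 (covers 6 new) → pick S4 (covers 2 new). Total picks: 2.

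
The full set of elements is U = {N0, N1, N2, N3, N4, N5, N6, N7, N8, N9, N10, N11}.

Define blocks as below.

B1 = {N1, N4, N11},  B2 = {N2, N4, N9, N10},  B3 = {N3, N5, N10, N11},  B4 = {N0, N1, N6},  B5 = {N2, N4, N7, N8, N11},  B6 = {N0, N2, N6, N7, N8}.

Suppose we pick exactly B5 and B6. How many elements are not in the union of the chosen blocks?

Union of B5, B6 = {N0, N2, N4, N6, N7, N8, N11}.
Not covered: N1, N3, N5, N9, N10 — 5 elements.

5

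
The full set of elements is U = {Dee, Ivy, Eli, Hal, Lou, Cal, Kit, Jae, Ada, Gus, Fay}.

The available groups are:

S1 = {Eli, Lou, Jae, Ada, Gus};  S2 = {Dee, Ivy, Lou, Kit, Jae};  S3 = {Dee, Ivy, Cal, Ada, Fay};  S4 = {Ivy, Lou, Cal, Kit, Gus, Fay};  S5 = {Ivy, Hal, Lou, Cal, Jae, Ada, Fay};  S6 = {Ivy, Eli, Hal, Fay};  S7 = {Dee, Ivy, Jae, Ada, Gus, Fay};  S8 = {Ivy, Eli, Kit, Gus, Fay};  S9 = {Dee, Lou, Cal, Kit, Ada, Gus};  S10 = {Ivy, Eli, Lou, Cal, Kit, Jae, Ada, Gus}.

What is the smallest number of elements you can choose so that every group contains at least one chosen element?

The 2 elements {Ivy, Ada} hit every group.
The groups S6, S9 are pairwise disjoint, so any hitting set needs a separate element for each — at least 2. Hence 2 is optimal.

2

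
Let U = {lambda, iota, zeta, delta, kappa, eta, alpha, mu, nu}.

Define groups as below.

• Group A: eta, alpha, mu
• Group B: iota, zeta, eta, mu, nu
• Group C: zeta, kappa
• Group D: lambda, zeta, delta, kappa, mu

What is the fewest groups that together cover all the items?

A and B and D together: A ∪ B ∪ D = {lambda, iota, zeta, delta, kappa, eta, alpha, mu, nu} — every item is covered.
Only D contains lambda, so D is forced; the remaining 4 items need at least 2 more groups (each remaining group adds at most 3) — so at least 3 groups are needed, and 3 is optimal.

3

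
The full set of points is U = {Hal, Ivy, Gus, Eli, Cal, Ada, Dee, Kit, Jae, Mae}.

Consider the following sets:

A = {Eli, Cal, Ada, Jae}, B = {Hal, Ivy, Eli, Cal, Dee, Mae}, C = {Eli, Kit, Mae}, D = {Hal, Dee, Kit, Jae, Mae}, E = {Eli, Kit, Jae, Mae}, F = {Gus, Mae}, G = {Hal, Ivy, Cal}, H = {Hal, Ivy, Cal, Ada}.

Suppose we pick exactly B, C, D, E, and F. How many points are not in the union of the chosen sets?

1

Union of B, C, D, E, F = {Hal, Ivy, Gus, Eli, Cal, Dee, Kit, Jae, Mae}.
Not covered: Ada — 1 point.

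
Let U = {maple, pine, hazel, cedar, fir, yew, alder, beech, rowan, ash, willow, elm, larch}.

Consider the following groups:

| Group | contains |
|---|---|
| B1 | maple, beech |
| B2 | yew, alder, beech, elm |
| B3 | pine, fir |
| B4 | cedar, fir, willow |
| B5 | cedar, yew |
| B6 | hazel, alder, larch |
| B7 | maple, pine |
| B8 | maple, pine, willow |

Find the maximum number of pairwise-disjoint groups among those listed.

B1, B3, B5, B6 are pairwise disjoint (B1={maple,beech}; B3={pine,fir}; B5={cedar,yew}; B6={hazel,alder,larch}).
Every remaining group overlaps one of these, and no 5 of the listed groups are pairwise disjoint, so 4 is the maximum.

4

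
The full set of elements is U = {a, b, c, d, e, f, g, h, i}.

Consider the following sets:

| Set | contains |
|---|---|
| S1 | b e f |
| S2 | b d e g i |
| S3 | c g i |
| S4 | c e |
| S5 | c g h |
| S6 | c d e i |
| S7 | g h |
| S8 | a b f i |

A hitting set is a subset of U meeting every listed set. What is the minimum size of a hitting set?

The 3 elements {e, h, i} hit every set.
The sets S4, S7, S8 are pairwise disjoint, so any hitting set needs a separate element for each — at least 3. Hence 3 is optimal.

3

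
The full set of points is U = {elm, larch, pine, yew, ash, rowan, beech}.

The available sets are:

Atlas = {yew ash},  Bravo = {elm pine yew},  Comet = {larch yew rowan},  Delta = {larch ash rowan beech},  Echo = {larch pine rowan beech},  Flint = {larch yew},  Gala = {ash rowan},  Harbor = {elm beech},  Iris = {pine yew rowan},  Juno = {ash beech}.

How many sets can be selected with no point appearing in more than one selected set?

Flint, Gala, Harbor are pairwise disjoint (Flint={larch,yew}; Gala={ash,rowan}; Harbor={elm,beech}).
Every remaining set overlaps one of these, and no 4 of the listed sets are pairwise disjoint, so 3 is the maximum.

3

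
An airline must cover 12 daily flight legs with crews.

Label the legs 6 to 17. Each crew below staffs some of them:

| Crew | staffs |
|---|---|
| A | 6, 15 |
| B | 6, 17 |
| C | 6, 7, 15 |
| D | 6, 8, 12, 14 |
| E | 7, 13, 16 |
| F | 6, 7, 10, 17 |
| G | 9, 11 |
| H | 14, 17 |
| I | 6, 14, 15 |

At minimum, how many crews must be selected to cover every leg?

5

A and D and E and F and G together: A ∪ D ∪ E ∪ F ∪ G = {6, 7, 8, 9, 10, 11, 12, 13, 14, 15, 16, 17} — every leg is covered.
No 4 of the 9 crews cover everything (all 126 combinations miss at least one leg), so 5 is optimal.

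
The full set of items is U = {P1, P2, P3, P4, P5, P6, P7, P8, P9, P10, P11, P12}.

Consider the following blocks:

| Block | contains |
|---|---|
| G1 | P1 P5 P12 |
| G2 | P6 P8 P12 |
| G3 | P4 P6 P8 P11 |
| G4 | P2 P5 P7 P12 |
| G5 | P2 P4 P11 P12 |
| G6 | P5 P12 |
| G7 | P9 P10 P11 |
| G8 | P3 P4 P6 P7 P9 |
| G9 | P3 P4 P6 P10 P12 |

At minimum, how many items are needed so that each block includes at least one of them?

3

Take H = {P6, P9, P12}. Each listed block contains at least one of these, so H is a hitting set of size 3.
No choice of 2 items meets every block, so 3 is the minimum.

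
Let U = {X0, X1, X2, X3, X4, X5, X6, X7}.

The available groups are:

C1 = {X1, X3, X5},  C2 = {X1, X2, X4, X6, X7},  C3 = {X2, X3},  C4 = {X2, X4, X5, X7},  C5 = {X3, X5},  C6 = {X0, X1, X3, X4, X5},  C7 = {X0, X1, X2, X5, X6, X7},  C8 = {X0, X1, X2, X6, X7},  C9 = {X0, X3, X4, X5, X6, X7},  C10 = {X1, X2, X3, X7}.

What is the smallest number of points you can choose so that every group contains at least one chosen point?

2

Take H = {X3, X7}. Each listed group contains at least one of these, so H is a hitting set of size 2.
The groups C2, C5 are pairwise disjoint, so any hitting set needs a separate point for each — at least 2. Hence 2 is optimal.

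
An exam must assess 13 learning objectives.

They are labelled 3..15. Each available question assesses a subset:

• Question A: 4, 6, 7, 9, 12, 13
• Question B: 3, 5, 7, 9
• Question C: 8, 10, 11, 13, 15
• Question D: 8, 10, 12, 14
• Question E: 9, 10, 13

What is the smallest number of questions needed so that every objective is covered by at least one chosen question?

4

A and B and C and D together: A ∪ B ∪ C ∪ D = {3, 4, 5, 6, 7, 8, 9, 10, 11, 12, 13, 14, 15} — every objective is covered.
No 3 of the 5 questions cover everything (all 10 combinations miss at least one objective), so 4 is optimal.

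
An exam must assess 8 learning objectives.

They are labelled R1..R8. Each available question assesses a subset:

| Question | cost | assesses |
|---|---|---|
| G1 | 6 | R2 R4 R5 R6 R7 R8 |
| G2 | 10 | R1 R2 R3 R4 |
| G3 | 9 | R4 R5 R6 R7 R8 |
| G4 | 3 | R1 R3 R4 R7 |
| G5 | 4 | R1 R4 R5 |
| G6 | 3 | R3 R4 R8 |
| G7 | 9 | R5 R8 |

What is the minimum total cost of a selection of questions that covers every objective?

G1, G4 together cover every objective (G1 ∪ G4 = {R1, R2, R3, R4, R5, R6, R7, R8}); total cost 6 + 3 = 9.
No covering selection has total cost below 9.

9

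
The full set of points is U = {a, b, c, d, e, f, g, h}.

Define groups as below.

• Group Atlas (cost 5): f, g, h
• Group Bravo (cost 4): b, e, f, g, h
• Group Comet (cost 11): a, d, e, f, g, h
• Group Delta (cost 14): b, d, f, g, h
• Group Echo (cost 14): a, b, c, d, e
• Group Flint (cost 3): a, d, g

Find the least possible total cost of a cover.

Bravo, Echo together cover every point (Bravo ∪ Echo = {a, b, c, d, e, f, g, h}); total cost 4 + 14 = 18.
The greedy pick Bravo, Flint, Echo costs 21; no covering selection beats 18.

18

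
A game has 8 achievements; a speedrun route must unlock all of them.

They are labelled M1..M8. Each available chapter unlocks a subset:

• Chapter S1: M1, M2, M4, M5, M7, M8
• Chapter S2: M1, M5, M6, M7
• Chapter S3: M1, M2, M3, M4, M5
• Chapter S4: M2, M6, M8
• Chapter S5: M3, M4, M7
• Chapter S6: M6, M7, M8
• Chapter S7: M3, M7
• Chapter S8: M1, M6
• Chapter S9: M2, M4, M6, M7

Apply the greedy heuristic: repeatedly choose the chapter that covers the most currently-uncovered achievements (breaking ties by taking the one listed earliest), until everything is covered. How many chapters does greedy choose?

Greedy: pick S1 (covers 6 new) → pick S2 (covers 1 new) → pick S3 (covers 1 new). Total picks: 3.
(The true minimum cover uses only 2 chapters, so greedy is not optimal here.)

3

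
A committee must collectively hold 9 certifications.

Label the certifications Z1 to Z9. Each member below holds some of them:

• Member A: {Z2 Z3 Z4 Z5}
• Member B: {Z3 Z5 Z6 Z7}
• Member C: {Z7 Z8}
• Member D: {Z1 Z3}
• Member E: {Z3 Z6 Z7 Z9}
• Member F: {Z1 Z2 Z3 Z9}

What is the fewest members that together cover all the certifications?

Take {A, B, C, F}. Their union is {Z1, Z2, Z3, Z4, Z5, Z6, Z7, Z8, Z9}, which is all 9 certifications.
No 3 of the 6 members cover everything (all 20 combinations miss at least one certification), so 4 is optimal.

4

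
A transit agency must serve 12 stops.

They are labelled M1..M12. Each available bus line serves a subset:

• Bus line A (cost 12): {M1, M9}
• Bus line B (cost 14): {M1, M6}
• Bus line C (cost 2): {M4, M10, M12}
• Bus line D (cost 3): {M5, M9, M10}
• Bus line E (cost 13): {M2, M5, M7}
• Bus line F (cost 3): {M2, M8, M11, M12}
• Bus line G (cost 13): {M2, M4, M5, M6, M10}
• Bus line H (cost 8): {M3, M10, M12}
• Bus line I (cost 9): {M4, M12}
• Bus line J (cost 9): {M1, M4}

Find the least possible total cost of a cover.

B, C, D, E, F, H together cover every stop (B ∪ C ∪ D ∪ E ∪ F ∪ H = {M1, M2, M3, M4, M5, M6, M7, M8, M9, M10, M11, M12}); total cost 14 + 2 + 3 + 13 + 3 + 8 = 43.
No covering selection has total cost below 43.

43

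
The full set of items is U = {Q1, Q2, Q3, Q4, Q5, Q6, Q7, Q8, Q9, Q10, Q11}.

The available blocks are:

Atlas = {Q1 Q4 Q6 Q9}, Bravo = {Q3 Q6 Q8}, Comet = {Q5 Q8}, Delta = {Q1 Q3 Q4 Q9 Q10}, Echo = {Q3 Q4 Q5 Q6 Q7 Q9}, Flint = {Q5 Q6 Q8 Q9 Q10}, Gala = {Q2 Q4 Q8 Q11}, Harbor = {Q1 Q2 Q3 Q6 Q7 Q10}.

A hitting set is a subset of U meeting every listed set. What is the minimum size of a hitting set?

The 3 items {Q3, Q6, Q8} hit every block.
No choice of 2 items meets every block, so 3 is the minimum.

3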